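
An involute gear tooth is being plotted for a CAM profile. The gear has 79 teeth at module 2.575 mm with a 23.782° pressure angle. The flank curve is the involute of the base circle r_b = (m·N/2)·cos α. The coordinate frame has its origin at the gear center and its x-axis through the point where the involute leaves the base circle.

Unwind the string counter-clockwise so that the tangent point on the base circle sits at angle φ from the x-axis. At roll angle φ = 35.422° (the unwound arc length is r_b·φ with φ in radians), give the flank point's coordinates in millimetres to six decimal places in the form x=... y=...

x=109.199055 y=7.054654

pitch radius r_p = m·N/2 = 2.575·79/2 = 101.712500
base radius r_b = r_p·cos α = 101.712500·cos 23.782° = 93.075725
roll angle φ = 35.422° = 0.61823053 rad
x = r_b·(cos φ + φ·sin φ) = 93.075725·(0.81490531 + 0.61823053·0.57959412) = 109.199055
y = r_b·(sin φ − φ·cos φ) = 93.075725·(0.57959412 − 0.61823053·0.81490531) = 7.054654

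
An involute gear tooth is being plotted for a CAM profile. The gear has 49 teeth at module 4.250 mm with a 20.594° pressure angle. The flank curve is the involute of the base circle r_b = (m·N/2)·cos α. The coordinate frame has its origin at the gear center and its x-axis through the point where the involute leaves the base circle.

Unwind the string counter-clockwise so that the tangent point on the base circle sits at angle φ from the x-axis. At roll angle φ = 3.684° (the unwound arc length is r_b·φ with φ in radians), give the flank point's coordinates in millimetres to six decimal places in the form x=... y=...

x=97.672310 y=0.008633

pitch radius r_p = m·N/2 = 4.250·49/2 = 104.125000
base radius r_b = r_p·cos α = 104.125000·cos 20.594° = 97.471035
roll angle φ = 3.684° = 0.06429793 rad
x = r_b·(cos φ + φ·sin φ) = 97.471035·(0.99793360 + 0.06429793·0.06425364) = 97.672310
y = r_b·(sin φ − φ·cos φ) = 97.471035·(0.06425364 − 0.06429793·0.99793360) = 0.008633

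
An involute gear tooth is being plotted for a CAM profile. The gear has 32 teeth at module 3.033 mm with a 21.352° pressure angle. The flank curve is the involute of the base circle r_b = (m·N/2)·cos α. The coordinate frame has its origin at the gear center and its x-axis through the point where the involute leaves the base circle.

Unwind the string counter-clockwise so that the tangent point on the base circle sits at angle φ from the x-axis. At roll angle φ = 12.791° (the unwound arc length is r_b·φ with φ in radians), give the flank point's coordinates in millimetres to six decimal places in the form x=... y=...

pitch radius r_p = m·N/2 = 3.033·32/2 = 48.528000
base radius r_b = r_p·cos α = 48.528000·cos 21.352° = 45.197095
roll angle φ = 12.791° = 0.22324506 rad
x = r_b·(cos φ + φ·sin φ) = 45.197095·(0.97518414 + 0.22324506·0.22139532) = 46.309375
y = r_b·(sin φ − φ·cos φ) = 45.197095·(0.22139532 − 0.22324506·0.97518414) = 0.166790

x=46.309375 y=0.166790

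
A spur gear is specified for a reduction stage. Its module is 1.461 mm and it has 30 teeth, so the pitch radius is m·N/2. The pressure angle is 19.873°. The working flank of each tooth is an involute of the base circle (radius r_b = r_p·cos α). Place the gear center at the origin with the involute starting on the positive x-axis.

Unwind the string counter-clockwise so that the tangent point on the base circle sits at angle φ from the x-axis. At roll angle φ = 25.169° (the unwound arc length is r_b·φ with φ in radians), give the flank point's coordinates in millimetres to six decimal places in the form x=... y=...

pitch radius r_p = m·N/2 = 1.461·30/2 = 21.915000
base radius r_b = r_p·cos α = 21.915000·cos 19.873° = 20.609927
roll angle φ = 25.169° = 0.43928192 rad
x = r_b·(cos φ + φ·sin φ) = 20.609927·(0.90505729 + 0.43928192·0.42528967) = 22.503554
y = r_b·(sin φ − φ·cos φ) = 20.609927·(0.42528967 − 0.43928192·0.90505729) = 0.571191

x=22.503554 y=0.571191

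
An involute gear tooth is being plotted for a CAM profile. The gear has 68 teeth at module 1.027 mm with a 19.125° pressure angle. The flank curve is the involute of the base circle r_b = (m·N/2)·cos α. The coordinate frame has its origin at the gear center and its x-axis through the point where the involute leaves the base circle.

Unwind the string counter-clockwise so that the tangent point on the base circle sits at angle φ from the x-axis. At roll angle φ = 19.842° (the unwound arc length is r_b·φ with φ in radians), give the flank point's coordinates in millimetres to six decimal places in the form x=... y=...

pitch radius r_p = m·N/2 = 1.027·68/2 = 34.918000
base radius r_b = r_p·cos α = 34.918000·cos 19.125° = 32.990738
roll angle φ = 19.842° = 0.34630823 rad
x = r_b·(cos φ + φ·sin φ) = 32.990738·(0.94063221 + 0.34630823·0.33942753) = 34.910098
y = r_b·(sin φ − φ·cos φ) = 32.990738·(0.33942753 − 0.34630823·0.94063221) = 0.451276

x=34.910098 y=0.451276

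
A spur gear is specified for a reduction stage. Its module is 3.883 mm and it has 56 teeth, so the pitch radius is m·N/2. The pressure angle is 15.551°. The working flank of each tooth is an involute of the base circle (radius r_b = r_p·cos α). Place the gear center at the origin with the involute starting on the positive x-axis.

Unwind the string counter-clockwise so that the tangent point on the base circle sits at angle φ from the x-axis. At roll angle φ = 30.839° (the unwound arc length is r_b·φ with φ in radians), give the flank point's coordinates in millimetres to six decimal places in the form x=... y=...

pitch radius r_p = m·N/2 = 3.883·56/2 = 108.724000
base radius r_b = r_p·cos α = 108.724000·cos 15.551° = 104.743853
roll angle φ = 30.839° = 0.53824209 rad
x = r_b·(cos φ + φ·sin φ) = 104.743853·(0.85861116 + 0.53824209·0.51262742) = 118.834920
y = r_b·(sin φ − φ·cos φ) = 104.743853·(0.51262742 − 0.53824209·0.85861116) = 5.288178

x=118.834920 y=5.288178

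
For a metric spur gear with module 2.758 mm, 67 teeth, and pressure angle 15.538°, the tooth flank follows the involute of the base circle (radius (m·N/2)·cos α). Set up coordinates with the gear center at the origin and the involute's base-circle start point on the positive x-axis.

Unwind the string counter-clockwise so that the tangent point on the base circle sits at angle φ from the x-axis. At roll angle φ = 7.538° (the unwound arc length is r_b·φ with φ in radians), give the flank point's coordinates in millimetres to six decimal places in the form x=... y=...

x=89.783366 y=0.067452

pitch radius r_p = m·N/2 = 2.758·67/2 = 92.393000
base radius r_b = r_p·cos α = 92.393000·cos 15.538° = 89.016313
roll angle φ = 7.538° = 0.13156292 rad
x = r_b·(cos φ + φ·sin φ) = 89.016313·(0.99135808 + 0.13156292·0.13118371) = 89.783366
y = r_b·(sin φ − φ·cos φ) = 89.016313·(0.13118371 − 0.13156292·0.99135808) = 0.067452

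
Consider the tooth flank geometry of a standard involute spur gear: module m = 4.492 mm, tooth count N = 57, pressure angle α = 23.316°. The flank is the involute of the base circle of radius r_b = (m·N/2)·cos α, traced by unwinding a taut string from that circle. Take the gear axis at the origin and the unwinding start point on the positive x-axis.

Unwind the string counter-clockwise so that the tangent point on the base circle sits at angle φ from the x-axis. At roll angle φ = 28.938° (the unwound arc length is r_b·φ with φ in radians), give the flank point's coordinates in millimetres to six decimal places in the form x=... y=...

x=131.619445 y=4.921341

pitch radius r_p = m·N/2 = 4.492·57/2 = 128.022000
base radius r_b = r_p·cos α = 128.022000·cos 23.316° = 117.567197
roll angle φ = 28.938° = 0.50506338 rad
x = r_b·(cos φ + φ·sin φ) = 117.567197·(0.87514381 + 0.50506338·0.48386291) = 131.619445
y = r_b·(sin φ − φ·cos φ) = 117.567197·(0.48386291 − 0.50506338·0.87514381) = 4.921341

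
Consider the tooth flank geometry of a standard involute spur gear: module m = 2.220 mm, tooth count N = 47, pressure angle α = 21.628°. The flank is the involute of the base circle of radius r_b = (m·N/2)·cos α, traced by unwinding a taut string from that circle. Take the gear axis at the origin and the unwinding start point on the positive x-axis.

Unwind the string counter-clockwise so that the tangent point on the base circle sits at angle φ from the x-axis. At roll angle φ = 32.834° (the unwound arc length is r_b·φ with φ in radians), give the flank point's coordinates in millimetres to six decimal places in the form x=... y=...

pitch radius r_p = m·N/2 = 2.220·47/2 = 52.170000
base radius r_b = r_p·cos α = 52.170000·cos 21.628° = 48.497048
roll angle φ = 32.834° = 0.57306141 rad
x = r_b·(cos φ + φ·sin φ) = 48.497048·(0.84024500 + 0.57306141·0.54220692) = 55.818301
y = r_b·(sin φ − φ·cos φ) = 48.497048·(0.54220692 − 0.57306141·0.84024500) = 2.943525

x=55.818301 y=2.943525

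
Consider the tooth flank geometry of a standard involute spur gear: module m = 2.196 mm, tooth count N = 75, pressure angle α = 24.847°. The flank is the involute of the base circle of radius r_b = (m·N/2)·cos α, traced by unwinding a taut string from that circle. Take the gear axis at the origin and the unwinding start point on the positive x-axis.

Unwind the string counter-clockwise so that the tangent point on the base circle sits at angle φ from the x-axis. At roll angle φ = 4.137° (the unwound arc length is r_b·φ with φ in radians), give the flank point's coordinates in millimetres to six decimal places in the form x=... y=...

pitch radius r_p = m·N/2 = 2.196·75/2 = 82.350000
base radius r_b = r_p·cos α = 82.350000·cos 24.847° = 74.727115
roll angle φ = 4.137° = 0.07220427 rad
x = r_b·(cos φ + φ·sin φ) = 74.727115·(0.99739440 + 0.07220427·0.07214155) = 74.921655
y = r_b·(sin φ − φ·cos φ) = 74.727115·(0.07214155 − 0.07220427·0.99739440) = 0.009372

x=74.921655 y=0.009372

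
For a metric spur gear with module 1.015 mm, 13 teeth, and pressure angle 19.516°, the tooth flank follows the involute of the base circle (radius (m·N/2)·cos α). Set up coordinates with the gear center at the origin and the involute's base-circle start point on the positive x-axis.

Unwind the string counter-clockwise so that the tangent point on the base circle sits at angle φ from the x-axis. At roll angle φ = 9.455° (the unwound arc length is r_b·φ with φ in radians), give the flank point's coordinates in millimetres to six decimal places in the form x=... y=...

x=6.302557 y=0.009290

pitch radius r_p = m·N/2 = 1.015·13/2 = 6.597500
base radius r_b = r_p·cos α = 6.597500·cos 19.516° = 6.218462
roll angle φ = 9.455° = 0.16502088 rad
x = r_b·(cos φ + φ·sin φ) = 6.218462·(0.98641493 + 0.16502088·0.16427293) = 6.302557
y = r_b·(sin φ − φ·cos φ) = 6.218462·(0.16427293 − 0.16502088·0.98641493) = 0.009290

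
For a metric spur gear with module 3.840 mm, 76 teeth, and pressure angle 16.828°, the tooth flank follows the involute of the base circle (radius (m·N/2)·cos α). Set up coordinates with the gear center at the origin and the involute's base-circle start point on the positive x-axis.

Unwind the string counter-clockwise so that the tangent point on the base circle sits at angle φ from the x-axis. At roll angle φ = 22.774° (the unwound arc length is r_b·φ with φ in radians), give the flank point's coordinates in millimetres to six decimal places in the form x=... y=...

x=150.272887 y=2.877792

pitch radius r_p = m·N/2 = 3.840·76/2 = 145.920000
base radius r_b = r_p·cos α = 145.920000·cos 16.828° = 139.671434
roll angle φ = 22.774° = 0.39748128 rad
x = r_b·(cos φ + φ·sin φ) = 139.671434·(0.92203891 + 0.39748128·0.38709722) = 150.272887
y = r_b·(sin φ − φ·cos φ) = 139.671434·(0.38709722 − 0.39748128·0.92203891) = 2.877792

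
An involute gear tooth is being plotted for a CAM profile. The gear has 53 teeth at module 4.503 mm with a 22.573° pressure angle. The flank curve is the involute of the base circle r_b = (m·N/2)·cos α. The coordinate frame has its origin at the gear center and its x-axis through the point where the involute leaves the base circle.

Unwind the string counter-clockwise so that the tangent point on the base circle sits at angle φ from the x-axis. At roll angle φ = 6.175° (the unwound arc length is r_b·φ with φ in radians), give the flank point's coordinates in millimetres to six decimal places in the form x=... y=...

pitch radius r_p = m·N/2 = 4.503·53/2 = 119.329500
base radius r_b = r_p·cos α = 119.329500·cos 22.573° = 110.187811
roll angle φ = 6.175° = 0.10777408 rad
x = r_b·(cos φ + φ·sin φ) = 110.187811·(0.99419799 + 0.10777408·0.10756557) = 110.825884
y = r_b·(sin φ − φ·cos φ) = 110.187811·(0.10756557 − 0.10777408·0.99419799) = 0.045925

x=110.825884 y=0.045925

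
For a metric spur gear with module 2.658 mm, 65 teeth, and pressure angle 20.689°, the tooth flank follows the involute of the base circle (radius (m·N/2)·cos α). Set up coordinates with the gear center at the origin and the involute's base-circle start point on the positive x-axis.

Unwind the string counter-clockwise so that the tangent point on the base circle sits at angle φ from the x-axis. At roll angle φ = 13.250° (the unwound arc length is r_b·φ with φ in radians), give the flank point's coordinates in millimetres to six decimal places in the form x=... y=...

x=82.946335 y=0.331377

pitch radius r_p = m·N/2 = 2.658·65/2 = 86.385000
base radius r_b = r_p·cos α = 86.385000·cos 20.689° = 80.814193
roll angle φ = 13.250° = 0.23125613 rad
x = r_b·(cos φ + φ·sin φ) = 80.814193·(0.97337926 + 0.23125613·0.22920039) = 82.946335
y = r_b·(sin φ − φ·cos φ) = 80.814193·(0.22920039 − 0.23125613·0.97337926) = 0.331377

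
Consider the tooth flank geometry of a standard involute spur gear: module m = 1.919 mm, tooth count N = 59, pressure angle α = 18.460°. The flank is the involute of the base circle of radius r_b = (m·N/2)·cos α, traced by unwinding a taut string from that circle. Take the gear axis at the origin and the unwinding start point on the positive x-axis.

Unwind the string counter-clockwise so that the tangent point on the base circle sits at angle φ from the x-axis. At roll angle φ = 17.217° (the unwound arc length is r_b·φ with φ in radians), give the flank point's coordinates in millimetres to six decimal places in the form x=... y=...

pitch radius r_p = m·N/2 = 1.919·59/2 = 56.610500
base radius r_b = r_p·cos α = 56.610500·cos 18.460° = 53.697604
roll angle φ = 17.217° = 0.30049334 rad
x = r_b·(cos φ + φ·sin φ) = 53.697604·(0.95519058 + 0.30049334·0.29599147) = 56.067496
y = r_b·(sin φ − φ·cos φ) = 53.697604·(0.29599147 − 0.30049334·0.95519058) = 0.481295

x=56.067496 y=0.481295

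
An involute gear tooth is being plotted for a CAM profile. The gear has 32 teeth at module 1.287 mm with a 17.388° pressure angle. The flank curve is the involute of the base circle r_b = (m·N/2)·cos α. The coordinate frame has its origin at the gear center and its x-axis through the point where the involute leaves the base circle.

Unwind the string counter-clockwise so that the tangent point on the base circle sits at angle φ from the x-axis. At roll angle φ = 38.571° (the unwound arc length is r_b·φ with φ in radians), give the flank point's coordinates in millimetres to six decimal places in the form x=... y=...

pitch radius r_p = m·N/2 = 1.287·32/2 = 20.592000
base radius r_b = r_p·cos α = 20.592000·cos 17.388° = 19.651006
roll angle φ = 38.571° = 0.67319095 rad
x = r_b·(cos φ + φ·sin φ) = 19.651006·(0.78183615 + 0.67319095·0.62348395) = 23.611861
y = r_b·(sin φ − φ·cos φ) = 19.651006·(0.62348395 − 0.67319095·0.78183615) = 1.909271

x=23.611861 y=1.909271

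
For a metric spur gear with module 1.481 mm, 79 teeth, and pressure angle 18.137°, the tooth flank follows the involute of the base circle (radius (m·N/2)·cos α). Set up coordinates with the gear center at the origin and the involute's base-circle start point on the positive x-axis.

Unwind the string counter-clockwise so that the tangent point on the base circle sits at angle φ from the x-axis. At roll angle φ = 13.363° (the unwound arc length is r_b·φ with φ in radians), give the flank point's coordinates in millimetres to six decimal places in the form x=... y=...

pitch radius r_p = m·N/2 = 1.481·79/2 = 58.499500
base radius r_b = r_p·cos α = 58.499500·cos 18.137° = 55.592947
roll angle φ = 13.363° = 0.23322835 rad
x = r_b·(cos φ + φ·sin φ) = 55.592947·(0.97292533 + 0.23322835·0.23111966) = 57.084449
y = r_b·(sin φ − φ·cos φ) = 55.592947·(0.23111966 − 0.23322835·0.97292533) = 0.233818

x=57.084449 y=0.233818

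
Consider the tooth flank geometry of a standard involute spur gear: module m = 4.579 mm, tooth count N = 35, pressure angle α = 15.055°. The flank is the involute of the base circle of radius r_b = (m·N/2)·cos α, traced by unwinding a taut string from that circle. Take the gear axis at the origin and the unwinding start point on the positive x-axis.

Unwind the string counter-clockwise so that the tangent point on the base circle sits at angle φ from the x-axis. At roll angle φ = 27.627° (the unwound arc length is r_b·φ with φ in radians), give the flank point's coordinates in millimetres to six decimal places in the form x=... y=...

x=85.861604 y=2.825020

pitch radius r_p = m·N/2 = 4.579·35/2 = 80.132500
base radius r_b = r_p·cos α = 80.132500·cos 15.055° = 77.382107
roll angle φ = 27.627° = 0.48218211 rad
x = r_b·(cos φ + φ·sin φ) = 77.382107·(0.88598516 + 0.48218211·0.46371360) = 85.861604
y = r_b·(sin φ − φ·cos φ) = 77.382107·(0.46371360 − 0.48218211·0.88598516) = 2.825020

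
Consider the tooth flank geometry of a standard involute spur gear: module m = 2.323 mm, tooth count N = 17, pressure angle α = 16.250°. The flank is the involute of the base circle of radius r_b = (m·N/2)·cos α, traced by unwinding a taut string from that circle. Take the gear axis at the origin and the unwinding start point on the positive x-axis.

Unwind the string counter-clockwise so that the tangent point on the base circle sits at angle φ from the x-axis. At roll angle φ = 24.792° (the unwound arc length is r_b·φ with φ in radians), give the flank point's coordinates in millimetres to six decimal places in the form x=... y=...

pitch radius r_p = m·N/2 = 2.323·17/2 = 19.745500
base radius r_b = r_p·cos α = 19.745500·cos 16.250° = 18.956664
roll angle φ = 24.792° = 0.43270203 rad
x = r_b·(cos φ + φ·sin φ) = 18.956664·(0.90783604 + 0.43270203·0.41932533) = 20.649096
y = r_b·(sin φ − φ·cos φ) = 18.956664·(0.41932533 − 0.43270203·0.90783604) = 0.502405

x=20.649096 y=0.502405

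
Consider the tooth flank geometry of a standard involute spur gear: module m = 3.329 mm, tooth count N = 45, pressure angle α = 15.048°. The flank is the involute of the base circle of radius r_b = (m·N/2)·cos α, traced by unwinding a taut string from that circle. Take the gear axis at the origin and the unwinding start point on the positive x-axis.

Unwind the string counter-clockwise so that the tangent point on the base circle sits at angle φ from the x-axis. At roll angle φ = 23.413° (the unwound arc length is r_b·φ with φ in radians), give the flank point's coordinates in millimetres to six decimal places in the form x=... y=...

pitch radius r_p = m·N/2 = 3.329·45/2 = 74.902500
base radius r_b = r_p·cos α = 74.902500·cos 15.048° = 72.333993
roll angle φ = 23.413° = 0.40863394 rad
x = r_b·(cos φ + φ·sin φ) = 72.333993·(0.91766449 + 0.40863394·0.39735611) = 78.123438
y = r_b·(sin φ − φ·cos φ) = 72.333993·(0.39735611 − 0.40863394·0.91766449) = 1.617913

x=78.123438 y=1.617913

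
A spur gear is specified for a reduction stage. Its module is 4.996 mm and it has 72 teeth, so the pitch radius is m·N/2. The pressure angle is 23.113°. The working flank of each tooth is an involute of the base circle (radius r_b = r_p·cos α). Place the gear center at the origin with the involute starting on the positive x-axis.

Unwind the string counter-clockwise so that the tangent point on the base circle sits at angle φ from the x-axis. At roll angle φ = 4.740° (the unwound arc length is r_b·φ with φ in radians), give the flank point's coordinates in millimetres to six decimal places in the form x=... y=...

x=165.984499 y=0.031199

pitch radius r_p = m·N/2 = 4.996·72/2 = 179.856000
base radius r_b = r_p·cos α = 179.856000·cos 23.113° = 165.419400
roll angle φ = 4.740° = 0.08272861 rad
x = r_b·(cos φ + φ·sin φ) = 165.419400·(0.99657994 + 0.08272861·0.08263427) = 165.984499
y = r_b·(sin φ − φ·cos φ) = 165.419400·(0.08263427 − 0.08272861·0.99657994) = 0.031199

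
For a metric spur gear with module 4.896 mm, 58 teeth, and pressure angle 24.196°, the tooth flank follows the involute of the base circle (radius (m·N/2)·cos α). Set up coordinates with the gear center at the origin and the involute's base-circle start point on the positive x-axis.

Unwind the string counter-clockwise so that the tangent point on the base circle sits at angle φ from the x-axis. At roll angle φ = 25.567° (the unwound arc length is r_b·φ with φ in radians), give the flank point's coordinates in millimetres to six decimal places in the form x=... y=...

pitch radius r_p = m·N/2 = 4.896·58/2 = 141.984000
base radius r_b = r_p·cos α = 141.984000·cos 24.196° = 129.510526
roll angle φ = 25.567° = 0.44622833 rad
x = r_b·(cos φ + φ·sin φ) = 129.510526·(0.90208124 + 0.44622833·0.43156626) = 141.769776
y = r_b·(sin φ − φ·cos φ) = 129.510526·(0.43156626 − 0.44622833·0.90208124) = 3.759957

x=141.769776 y=3.759957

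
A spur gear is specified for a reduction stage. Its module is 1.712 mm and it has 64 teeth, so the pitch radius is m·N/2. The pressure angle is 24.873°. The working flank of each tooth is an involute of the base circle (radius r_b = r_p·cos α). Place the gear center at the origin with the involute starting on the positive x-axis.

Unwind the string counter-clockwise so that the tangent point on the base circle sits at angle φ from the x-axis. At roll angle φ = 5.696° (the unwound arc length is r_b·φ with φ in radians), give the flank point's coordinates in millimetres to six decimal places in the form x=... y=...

pitch radius r_p = m·N/2 = 1.712·64/2 = 54.784000
base radius r_b = r_p·cos α = 54.784000·cos 24.873° = 49.702363
roll angle φ = 5.696° = 0.09941395 rad
x = r_b·(cos φ + φ·sin φ) = 49.702363·(0.99506250 + 0.09941395·0.09925028) = 49.947364
y = r_b·(sin φ − φ·cos φ) = 49.702363·(0.09925028 − 0.09941395·0.99506250) = 0.016262

x=49.947364 y=0.016262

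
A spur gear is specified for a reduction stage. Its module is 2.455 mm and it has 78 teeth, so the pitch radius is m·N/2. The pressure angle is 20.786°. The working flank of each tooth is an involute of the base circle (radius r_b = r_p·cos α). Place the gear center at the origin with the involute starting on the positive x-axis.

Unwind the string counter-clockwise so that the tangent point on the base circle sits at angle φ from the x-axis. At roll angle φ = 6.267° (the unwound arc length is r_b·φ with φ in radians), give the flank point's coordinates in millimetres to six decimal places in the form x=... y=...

pitch radius r_p = m·N/2 = 2.455·78/2 = 95.745000
base radius r_b = r_p·cos α = 95.745000·cos 20.786° = 89.513189
roll angle φ = 6.267° = 0.10937978 rad
x = r_b·(cos φ + φ·sin φ) = 89.513189·(0.99402399 + 0.10937978·0.10916181) = 90.047054
y = r_b·(sin φ − φ·cos φ) = 89.513189·(0.10916181 − 0.10937978·0.99402399) = 0.038999

x=90.047054 y=0.038999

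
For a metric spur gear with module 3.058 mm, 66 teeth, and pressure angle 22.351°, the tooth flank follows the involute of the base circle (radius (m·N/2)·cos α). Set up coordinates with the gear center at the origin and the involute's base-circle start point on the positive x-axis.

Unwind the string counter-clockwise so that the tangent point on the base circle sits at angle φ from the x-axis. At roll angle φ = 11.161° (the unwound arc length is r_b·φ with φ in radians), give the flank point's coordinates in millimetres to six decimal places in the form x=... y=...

pitch radius r_p = m·N/2 = 3.058·66/2 = 100.914000
base radius r_b = r_p·cos α = 100.914000·cos 22.351° = 93.332492
roll angle φ = 11.161° = 0.19479620 rad
x = r_b·(cos φ + φ·sin φ) = 93.332492·(0.98108714 + 0.19479620·0.19356659) = 95.086506
y = r_b·(sin φ − φ·cos φ) = 93.332492·(0.19356659 − 0.19479620·0.98108714) = 0.229089

x=95.086506 y=0.229089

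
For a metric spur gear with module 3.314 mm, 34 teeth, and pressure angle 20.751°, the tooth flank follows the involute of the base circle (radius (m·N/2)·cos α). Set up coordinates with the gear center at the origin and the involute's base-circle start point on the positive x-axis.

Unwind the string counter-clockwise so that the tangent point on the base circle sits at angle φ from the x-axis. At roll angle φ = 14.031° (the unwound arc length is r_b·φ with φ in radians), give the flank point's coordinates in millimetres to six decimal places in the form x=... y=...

pitch radius r_p = m·N/2 = 3.314·34/2 = 56.338000
base radius r_b = r_p·cos α = 56.338000·cos 20.751° = 52.683299
roll angle φ = 14.031° = 0.24488715 rad
x = r_b·(cos φ + φ·sin φ) = 52.683299·(0.97016469 + 0.24488715·0.24244684) = 54.239396
y = r_b·(sin φ − φ·cos φ) = 52.683299·(0.24244684 − 0.24488715·0.97016469) = 0.256356

x=54.239396 y=0.256356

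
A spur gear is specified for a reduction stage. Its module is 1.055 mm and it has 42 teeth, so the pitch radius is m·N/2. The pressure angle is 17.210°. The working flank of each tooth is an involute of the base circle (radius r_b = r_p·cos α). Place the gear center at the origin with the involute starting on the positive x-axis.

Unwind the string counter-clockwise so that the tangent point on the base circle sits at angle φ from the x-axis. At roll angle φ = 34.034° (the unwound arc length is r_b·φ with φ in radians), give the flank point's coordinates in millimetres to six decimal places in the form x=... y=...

x=24.573714 y=1.427007

pitch radius r_p = m·N/2 = 1.055·42/2 = 22.155000
base radius r_b = r_p·cos α = 22.155000·cos 17.210° = 21.163048
roll angle φ = 34.034° = 0.59400536 rad
x = r_b·(cos φ + φ·sin φ) = 21.163048·(0.82870559 + 0.59400536·0.55968477) = 24.573714
y = r_b·(sin φ − φ·cos φ) = 21.163048·(0.55968477 − 0.59400536·0.82870559) = 1.427007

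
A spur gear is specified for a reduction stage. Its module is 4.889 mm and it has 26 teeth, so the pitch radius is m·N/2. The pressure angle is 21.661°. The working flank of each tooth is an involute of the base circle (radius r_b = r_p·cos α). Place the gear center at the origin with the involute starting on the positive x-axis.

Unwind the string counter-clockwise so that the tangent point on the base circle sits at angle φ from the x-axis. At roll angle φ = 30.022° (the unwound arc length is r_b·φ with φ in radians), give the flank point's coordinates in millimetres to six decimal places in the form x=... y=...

pitch radius r_p = m·N/2 = 4.889·26/2 = 63.557000
base radius r_b = r_p·cos α = 63.557000·cos 21.661° = 59.068861
roll angle φ = 30.022° = 0.52398275 rad
x = r_b·(cos φ + φ·sin φ) = 59.068861·(0.86583335 + 0.52398275·0.50033249) = 66.629613
y = r_b·(sin φ − φ·cos φ) = 59.068861·(0.50033249 − 0.52398275·0.86583335) = 2.755607

x=66.629613 y=2.755607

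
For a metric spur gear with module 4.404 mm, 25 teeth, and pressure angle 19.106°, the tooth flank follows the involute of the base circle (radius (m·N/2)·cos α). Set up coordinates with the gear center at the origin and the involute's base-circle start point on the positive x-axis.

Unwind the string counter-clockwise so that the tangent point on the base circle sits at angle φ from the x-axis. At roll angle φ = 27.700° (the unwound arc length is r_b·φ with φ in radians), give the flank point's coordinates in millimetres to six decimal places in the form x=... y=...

x=57.745952 y=1.913882

pitch radius r_p = m·N/2 = 4.404·25/2 = 55.050000
base radius r_b = r_p·cos α = 55.050000·cos 19.106° = 52.017551
roll angle φ = 27.700° = 0.48345620 rad
x = r_b·(cos φ + φ·sin φ) = 52.017551·(0.88539363 + 0.48345620·0.46484205) = 57.745952
y = r_b·(sin φ − φ·cos φ) = 52.017551·(0.46484205 − 0.48345620·0.88539363) = 1.913882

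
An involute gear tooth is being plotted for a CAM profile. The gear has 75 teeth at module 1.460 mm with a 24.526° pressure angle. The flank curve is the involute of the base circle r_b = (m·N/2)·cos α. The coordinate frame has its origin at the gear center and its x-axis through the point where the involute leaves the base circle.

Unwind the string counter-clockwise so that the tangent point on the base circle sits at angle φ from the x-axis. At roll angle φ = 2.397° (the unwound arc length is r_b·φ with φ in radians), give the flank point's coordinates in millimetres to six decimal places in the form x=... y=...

pitch radius r_p = m·N/2 = 1.460·75/2 = 54.750000
base radius r_b = r_p·cos α = 54.750000·cos 24.526° = 49.810071
roll angle φ = 2.397° = 0.04183554 rad
x = r_b·(cos φ + φ·sin φ) = 49.810071·(0.99912502 + 0.04183554·0.04182334) = 49.853642
y = r_b·(sin φ − φ·cos φ) = 49.810071·(0.04182334 − 0.04183554·0.99912502) = 0.001216

x=49.853642 y=0.001216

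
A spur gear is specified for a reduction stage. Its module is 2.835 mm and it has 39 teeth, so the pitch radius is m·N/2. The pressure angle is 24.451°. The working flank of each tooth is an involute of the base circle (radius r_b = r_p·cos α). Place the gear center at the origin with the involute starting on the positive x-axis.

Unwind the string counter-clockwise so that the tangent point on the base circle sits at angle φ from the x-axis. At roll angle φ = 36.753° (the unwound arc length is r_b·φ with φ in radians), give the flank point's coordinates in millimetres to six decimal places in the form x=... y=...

pitch radius r_p = m·N/2 = 2.835·39/2 = 55.282500
base radius r_b = r_p·cos α = 55.282500·cos 24.451° = 50.324522
roll angle φ = 36.753° = 0.64146086 rad
x = r_b·(cos φ + φ·sin φ) = 50.324522·(0.80122248 + 0.64146086·0.59836655) = 59.637135
y = r_b·(sin φ − φ·cos φ) = 50.324522·(0.59836655 − 0.64146086·0.80122248) = 4.248079

x=59.637135 y=4.248079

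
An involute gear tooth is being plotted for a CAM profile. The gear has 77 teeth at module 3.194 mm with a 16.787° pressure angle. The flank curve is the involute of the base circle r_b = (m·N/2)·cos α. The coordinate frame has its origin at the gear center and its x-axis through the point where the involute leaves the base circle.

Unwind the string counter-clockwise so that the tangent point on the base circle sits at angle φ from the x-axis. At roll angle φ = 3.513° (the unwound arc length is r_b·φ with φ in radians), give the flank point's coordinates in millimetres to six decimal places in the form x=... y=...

x=117.949765 y=0.009042

pitch radius r_p = m·N/2 = 3.194·77/2 = 122.969000
base radius r_b = r_p·cos α = 122.969000·cos 16.787° = 117.728682
roll angle φ = 3.513° = 0.06131342 rad
x = r_b·(cos φ + φ·sin φ) = 117.728682·(0.99812092 + 0.06131342·0.06127501) = 117.949765
y = r_b·(sin φ − φ·cos φ) = 117.728682·(0.06127501 − 0.06131342·0.99812092) = 0.009042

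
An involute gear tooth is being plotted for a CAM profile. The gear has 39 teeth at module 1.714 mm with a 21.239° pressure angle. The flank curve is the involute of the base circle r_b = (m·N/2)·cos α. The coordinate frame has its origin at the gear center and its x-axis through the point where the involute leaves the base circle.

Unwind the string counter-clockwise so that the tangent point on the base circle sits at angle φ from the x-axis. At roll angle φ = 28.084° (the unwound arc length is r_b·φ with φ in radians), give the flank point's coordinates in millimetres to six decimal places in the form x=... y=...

pitch radius r_p = m·N/2 = 1.714·39/2 = 33.423000
base radius r_b = r_p·cos α = 33.423000·cos 21.239° = 31.152824
roll angle φ = 28.084° = 0.49015827 rad
x = r_b·(cos φ + φ·sin φ) = 31.152824·(0.88225836 + 0.49015827·0.47076553) = 34.673342
y = r_b·(sin φ − φ·cos φ) = 31.152824·(0.47076553 − 0.49015827·0.88225836) = 1.193754

x=34.673342 y=1.193754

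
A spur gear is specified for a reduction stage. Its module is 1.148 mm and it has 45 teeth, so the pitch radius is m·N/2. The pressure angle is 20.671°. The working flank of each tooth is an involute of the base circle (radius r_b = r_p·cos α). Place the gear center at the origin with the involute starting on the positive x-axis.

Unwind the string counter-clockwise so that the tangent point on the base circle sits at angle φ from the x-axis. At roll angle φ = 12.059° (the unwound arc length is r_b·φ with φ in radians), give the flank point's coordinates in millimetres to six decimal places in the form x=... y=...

pitch radius r_p = m·N/2 = 1.148·45/2 = 25.830000
base radius r_b = r_p·cos α = 25.830000·cos 20.671° = 24.167137
roll angle φ = 12.059° = 0.21046925 rad
x = r_b·(cos φ + φ·sin φ) = 24.167137·(0.97793299 + 0.21046925·0.20891882) = 24.696494
y = r_b·(sin φ − φ·cos φ) = 24.167137·(0.20891882 − 0.21046925·0.97793299) = 0.074773

x=24.696494 y=0.074773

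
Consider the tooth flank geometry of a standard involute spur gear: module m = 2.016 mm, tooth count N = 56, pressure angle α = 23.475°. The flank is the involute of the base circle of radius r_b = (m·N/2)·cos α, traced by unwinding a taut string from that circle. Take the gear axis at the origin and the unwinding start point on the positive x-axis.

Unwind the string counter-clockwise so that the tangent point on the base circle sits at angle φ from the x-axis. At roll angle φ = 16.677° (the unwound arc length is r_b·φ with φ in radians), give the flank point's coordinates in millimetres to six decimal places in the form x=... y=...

x=53.923044 y=0.421997

pitch radius r_p = m·N/2 = 2.016·56/2 = 56.448000
base radius r_b = r_p·cos α = 56.448000·cos 23.475° = 51.776023
roll angle φ = 16.677° = 0.29106856 rad
x = r_b·(cos φ + φ·sin φ) = 51.776023·(0.95793777 + 0.29106856·0.28697600) = 53.923044
y = r_b·(sin φ − φ·cos φ) = 51.776023·(0.28697600 − 0.29106856·0.95793777) = 0.421997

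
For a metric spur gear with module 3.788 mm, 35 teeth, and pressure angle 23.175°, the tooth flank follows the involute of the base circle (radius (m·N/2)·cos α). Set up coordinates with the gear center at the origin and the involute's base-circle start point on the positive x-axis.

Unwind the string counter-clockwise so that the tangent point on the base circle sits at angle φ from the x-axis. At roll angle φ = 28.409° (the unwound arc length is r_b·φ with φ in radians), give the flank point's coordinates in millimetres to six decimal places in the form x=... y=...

pitch radius r_p = m·N/2 = 3.788·35/2 = 66.290000
base radius r_b = r_p·cos α = 66.290000·cos 23.175° = 60.940870
roll angle φ = 28.409° = 0.49583059 rad
x = r_b·(cos φ + φ·sin φ) = 60.940870·(0.87957385 + 0.49583059·0.47576238) = 67.977797
y = r_b·(sin φ − φ·cos φ) = 60.940870·(0.47576238 − 0.49583059·0.87957385) = 2.415864

x=67.977797 y=2.415864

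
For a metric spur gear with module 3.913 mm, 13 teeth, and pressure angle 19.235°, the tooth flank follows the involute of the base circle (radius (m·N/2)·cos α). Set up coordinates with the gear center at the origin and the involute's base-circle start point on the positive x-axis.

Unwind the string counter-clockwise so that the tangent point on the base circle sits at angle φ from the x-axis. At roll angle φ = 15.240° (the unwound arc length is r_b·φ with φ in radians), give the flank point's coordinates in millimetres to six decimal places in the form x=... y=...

pitch radius r_p = m·N/2 = 3.913·13/2 = 25.434500
base radius r_b = r_p·cos α = 25.434500·cos 19.235° = 24.014627
roll angle φ = 15.240° = 0.26598818 rad
x = r_b·(cos φ + φ·sin φ) = 24.014627·(0.96483322 + 0.26598818·0.26286282) = 24.849174
y = r_b·(sin φ − φ·cos φ) = 24.014627·(0.26286282 − 0.26598818·0.96483322) = 0.149577

x=24.849174 y=0.149577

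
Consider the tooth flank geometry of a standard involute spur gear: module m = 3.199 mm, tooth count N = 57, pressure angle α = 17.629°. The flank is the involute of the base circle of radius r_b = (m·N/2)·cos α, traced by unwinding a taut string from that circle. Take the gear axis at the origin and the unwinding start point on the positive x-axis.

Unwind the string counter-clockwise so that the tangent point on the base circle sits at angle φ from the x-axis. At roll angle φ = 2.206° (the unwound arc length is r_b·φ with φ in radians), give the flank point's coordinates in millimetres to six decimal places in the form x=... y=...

x=86.954238 y=0.001653

pitch radius r_p = m·N/2 = 3.199·57/2 = 91.171500
base radius r_b = r_p·cos α = 91.171500·cos 17.629° = 86.889859
roll angle φ = 2.206° = 0.03850196 rad
x = r_b·(cos φ + φ·sin φ) = 86.889859·(0.99925889 + 0.03850196·0.03849245) = 86.954238
y = r_b·(sin φ − φ·cos φ) = 86.889859·(0.03849245 − 0.03850196·0.99925889) = 0.001653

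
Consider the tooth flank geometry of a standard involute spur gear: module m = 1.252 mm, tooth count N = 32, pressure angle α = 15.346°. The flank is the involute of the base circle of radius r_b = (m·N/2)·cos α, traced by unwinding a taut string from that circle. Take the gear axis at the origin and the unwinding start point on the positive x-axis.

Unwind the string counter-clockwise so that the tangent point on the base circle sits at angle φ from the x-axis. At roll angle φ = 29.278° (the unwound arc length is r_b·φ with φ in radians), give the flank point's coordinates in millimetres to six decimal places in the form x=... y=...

pitch radius r_p = m·N/2 = 1.252·32/2 = 20.032000
base radius r_b = r_p·cos α = 20.032000·cos 15.346° = 19.317764
roll angle φ = 29.278° = 0.51099750 rad
x = r_b·(cos φ + φ·sin φ) = 19.317764·(0.87225712 + 0.51099750·0.48904757) = 21.677607
y = r_b·(sin φ − φ·cos φ) = 19.317764·(0.48904757 − 0.51099750·0.87225712) = 0.836968

x=21.677607 y=0.836968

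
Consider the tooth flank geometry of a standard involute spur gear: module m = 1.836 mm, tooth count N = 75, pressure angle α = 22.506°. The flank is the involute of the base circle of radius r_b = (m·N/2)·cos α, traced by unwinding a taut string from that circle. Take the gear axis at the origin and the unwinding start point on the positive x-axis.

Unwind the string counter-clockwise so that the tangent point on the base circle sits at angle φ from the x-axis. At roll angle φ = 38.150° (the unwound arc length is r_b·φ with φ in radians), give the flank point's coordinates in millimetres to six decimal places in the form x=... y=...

x=76.181476 y=5.985729

pitch radius r_p = m·N/2 = 1.836·75/2 = 68.850000
base radius r_b = r_p·cos α = 68.850000·cos 22.506° = 63.606346
roll angle φ = 38.150° = 0.66584311 rad
x = r_b·(cos φ + φ·sin φ) = 63.606346·(0.78639626 + 0.66584311·0.61772237) = 76.181476
y = r_b·(sin φ − φ·cos φ) = 63.606346·(0.61772237 − 0.66584311·0.78639626) = 5.985729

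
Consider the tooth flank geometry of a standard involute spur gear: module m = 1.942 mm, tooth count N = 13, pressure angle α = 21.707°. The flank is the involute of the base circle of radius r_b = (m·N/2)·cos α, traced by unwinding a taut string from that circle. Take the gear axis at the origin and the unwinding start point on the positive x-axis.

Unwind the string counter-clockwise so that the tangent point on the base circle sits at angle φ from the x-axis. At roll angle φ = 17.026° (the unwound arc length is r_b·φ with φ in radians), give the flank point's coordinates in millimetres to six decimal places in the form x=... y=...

x=12.234303 y=0.101678

pitch radius r_p = m·N/2 = 1.942·13/2 = 12.623000
base radius r_b = r_p·cos α = 12.623000·cos 21.707° = 11.727870
roll angle φ = 17.026° = 0.29715976 rad
x = r_b·(cos φ + φ·sin φ) = 11.727870·(0.95617198 + 0.29715976·0.29280563) = 12.234303
y = r_b·(sin φ − φ·cos φ) = 11.727870·(0.29280563 − 0.29715976·0.95617198) = 0.101678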